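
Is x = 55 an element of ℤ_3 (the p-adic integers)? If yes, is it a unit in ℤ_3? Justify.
x ∈ ℤ_3^× (unit); v_3(x) = 0

ℤ_3 = {x ∈ ℚ_3 : v_3(x) ≥ 0} and ℤ_3^× = {x ∈ ℤ_3 : v_3(x) = 0}. Here v_3(55) = v_3(num) − v_3(den) = 0; compare against these criteria.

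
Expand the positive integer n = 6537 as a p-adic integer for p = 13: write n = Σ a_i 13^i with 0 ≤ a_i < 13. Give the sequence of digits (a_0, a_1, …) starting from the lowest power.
(a_0, a_1, …) = (11, 8, 12, 2)

Repeated division by 13 gives the digits low-to-high: 6537 = 11 + 8·13^1 + 12·13^2 + 2·13^3. Digit sequence: (11, 8, 12, 2).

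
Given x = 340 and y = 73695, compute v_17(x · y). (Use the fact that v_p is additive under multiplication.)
v_17(25056300) = 4

v_p(x) = 1 (factor: 340 = 17^1 · 20); v_p(y) = 3 (factor: 73695 = 17^3 · 15). Additivity: v_p(xy) = v_p(x) + v_p(y) = 1 + 3 = 4. (Direct check: xy = 25056300 = 17^4 · (300).)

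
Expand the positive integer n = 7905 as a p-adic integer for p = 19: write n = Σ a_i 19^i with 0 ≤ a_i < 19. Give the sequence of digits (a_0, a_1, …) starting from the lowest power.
(a_0, a_1, …) = (1, 17, 2, 1)

Repeated division by 19 gives the digits low-to-high: 7905 = 1 + 17·19^1 + 2·19^2 + 1·19^3. Digit sequence: (1, 17, 2, 1).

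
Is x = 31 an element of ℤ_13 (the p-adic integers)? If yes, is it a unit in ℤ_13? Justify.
x ∈ ℤ_13^× (unit); v_13(x) = 0

ℤ_13 = {x ∈ ℚ_13 : v_13(x) ≥ 0} and ℤ_13^× = {x ∈ ℤ_13 : v_13(x) = 0}. Here v_13(31) = v_13(num) − v_13(den) = 0; compare against these criteria.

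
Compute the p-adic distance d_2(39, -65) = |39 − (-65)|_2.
d_2(39, -65) = 1/8

Step 1 — x − y = 39 − (-65) = 104. Step 2 — v_2(104) = 3 (factor: 104 = (2^3 · 13); the sign does not affect v_p). Step 3 — |x − y|_2 = 2^{-3} = 1/8.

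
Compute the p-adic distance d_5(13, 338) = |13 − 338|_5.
d_5(13, 338) = 1/25

Step 1 — x − y = 13 − 338 = -325. Step 2 — v_5(-325) = 2 (factor: -325 = −(5^2 · 13); the sign does not affect v_p). Step 3 — |x − y|_5 = 5^{-2} = 1/25.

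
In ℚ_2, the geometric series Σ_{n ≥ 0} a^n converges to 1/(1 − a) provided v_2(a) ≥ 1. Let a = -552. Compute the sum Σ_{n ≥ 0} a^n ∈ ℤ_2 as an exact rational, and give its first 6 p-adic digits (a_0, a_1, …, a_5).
Σ a^n = 1/(1 − a) = 1/553;  first 6 digits = (1, 0, 0, 1, 1, 0)

v_2(a) = 3 ≥ 1, so the series converges in ℤ_2 to 1/(1 − a) = 1/(1 − (-552)) = 1/553. Expand this rational in ℤ_2: compute digits iteratively via d_i = x_i mod 2, x_{i+1} = (x_i − d_i)/2. The first 6 digits are (1, 0, 0, 1, 1, 0).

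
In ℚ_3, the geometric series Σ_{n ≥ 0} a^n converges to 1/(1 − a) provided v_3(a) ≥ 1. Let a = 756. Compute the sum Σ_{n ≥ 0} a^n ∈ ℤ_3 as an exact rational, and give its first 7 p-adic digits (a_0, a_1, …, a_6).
Σ a^n = 1/(1 − a) = -1/755;  first 7 digits = (1, 0, 0, 1, 0, 0, 2)

v_3(a) = 3 ≥ 1, so the series converges in ℤ_3 to 1/(1 − a) = 1/(1 − 756) = -1/755. Expand this rational in ℤ_3: compute digits iteratively via d_i = x_i mod 3, x_{i+1} = (x_i − d_i)/3. The first 7 digits are (1, 0, 0, 1, 0, 0, 2).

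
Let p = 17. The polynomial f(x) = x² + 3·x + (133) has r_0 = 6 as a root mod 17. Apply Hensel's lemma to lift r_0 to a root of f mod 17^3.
r_2 = 3423 (mod 4913)

Hensel: r_{i+1} = r_i − f(r_i)·(f′(r_i))^{-1} mod 17^{i+2}, f′(x) = 2x + 3. Iterate:
  r_0 = 6 (mod 17)
  r_1 = 244 (mod 289)
  r_2 = 3423 (mod 4913)
Final: r = 3423 satisfies f(r) ≡ 0 mod 17^3.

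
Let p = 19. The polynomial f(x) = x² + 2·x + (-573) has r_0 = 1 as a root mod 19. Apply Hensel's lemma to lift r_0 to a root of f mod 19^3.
r_2 = 3212 (mod 6859)

Hensel: r_{i+1} = r_i − f(r_i)·(f′(r_i))^{-1} mod 19^{i+2}, f′(x) = 2x + 2. Iterate:
  r_0 = 1 (mod 19)
  r_1 = 324 (mod 361)
  r_2 = 3212 (mod 6859)
Final: r = 3212 satisfies f(r) ≡ 0 mod 19^3.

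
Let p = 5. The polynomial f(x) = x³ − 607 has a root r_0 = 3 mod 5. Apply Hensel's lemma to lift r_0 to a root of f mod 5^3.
r_2 = 93 (mod 125)

Hensel: r_{i+1} = r_i − f(r_i)/f′(r_i) mod 5^{i+2}, where f′(x) = 3x². Iterate:
  r_0 = 3 (mod 5)
  r_1 = 18 (mod 25)
  r_2 = 93 (mod 125)
Final: r = 93 with f(r) ≡ 0 mod 5^3.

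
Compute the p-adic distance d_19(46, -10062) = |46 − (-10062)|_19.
d_19(46, -10062) = 1/361

Step 1 — x − y = 46 − (-10062) = 10108. Step 2 — v_19(10108) = 2 (factor: 10108 = (19^2 · 28); the sign does not affect v_p). Step 3 — |x − y|_19 = 19^{-2} = 1/361.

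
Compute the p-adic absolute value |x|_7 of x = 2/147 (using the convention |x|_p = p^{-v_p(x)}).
|2/147|_7 = 49

Step 1 — compute v_7(x) by factoring powers of 7 out of the numerator and denominator: v_7(2/147) = -2. Step 2 — apply |x|_p = p^{-v_p(x)} = 7^{2} = 49.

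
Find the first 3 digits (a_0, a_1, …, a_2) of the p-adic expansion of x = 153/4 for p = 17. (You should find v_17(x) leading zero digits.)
(a_0, …, a_2) = (0, 15, 12)

v_17(153/4) = 1, so a_0 = ... = a_0 = 0. Factor out: x = 17^1 · u with u = 9/4 a unit in ℤ_17. Expand u iteratively via a_{v+i} = u_i mod 17, u_{i+1} = (u_i − a_{v+i})/17:
  u_0 = 9/4;  a_1 = 15;  u_1 = (u_0 − 15)/17 = -3/4
  u_1 = -3/4;  a_2 = 12;  u_2 = (u_1 − 12)/17 = -3/4
Digits: (0, 15, 12).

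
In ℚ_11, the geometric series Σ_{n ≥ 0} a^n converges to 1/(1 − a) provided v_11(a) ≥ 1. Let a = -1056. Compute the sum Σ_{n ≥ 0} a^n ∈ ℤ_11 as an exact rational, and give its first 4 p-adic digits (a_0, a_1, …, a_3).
Σ a^n = 1/(1 − a) = 1/1057;  first 4 digits = (1, 3, 0, 6)

v_11(a) = 1 ≥ 1, so the series converges in ℤ_11 to 1/(1 − a) = 1/(1 − (-1056)) = 1/1057. Expand this rational in ℤ_11: compute digits iteratively via d_i = x_i mod 11, x_{i+1} = (x_i − d_i)/11. The first 4 digits are (1, 3, 0, 6).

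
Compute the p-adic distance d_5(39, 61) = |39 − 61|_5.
d_5(39, 61) = 1

Step 1 — x − y = 39 − 61 = -22. Step 2 — v_5(-22) = 0 (factor: -22 = −(5^0 · 22); the sign does not affect v_p). Step 3 — |x − y|_5 = 5^{0} = 1.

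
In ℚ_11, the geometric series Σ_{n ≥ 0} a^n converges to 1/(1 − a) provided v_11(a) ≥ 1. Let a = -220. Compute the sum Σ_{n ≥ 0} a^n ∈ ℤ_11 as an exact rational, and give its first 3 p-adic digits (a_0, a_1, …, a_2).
Σ a^n = 1/(1 − a) = 1/221;  first 3 digits = (1, 2, 2)

v_11(a) = 1 ≥ 1, so the series converges in ℤ_11 to 1/(1 − a) = 1/(1 − (-220)) = 1/221. Expand this rational in ℤ_11: compute digits iteratively via d_i = x_i mod 11, x_{i+1} = (x_i − d_i)/11. The first 3 digits are (1, 2, 2).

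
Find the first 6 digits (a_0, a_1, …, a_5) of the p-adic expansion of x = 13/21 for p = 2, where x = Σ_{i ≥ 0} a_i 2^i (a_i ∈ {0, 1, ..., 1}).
(a_0, …, a_5) = (1, 0, 0, 1, 1, 0)

v_2(13/21) = 0 (numerator and denominator both coprime to 2), so x ∈ ℤ_2^×. Compute digits iteratively via a_i = x_i mod 2, x_{i+1} = (x_i − a_i)/2, with x_0 = x:
  x_0 = 13/21;  a_0 = 1;  x_1 = (x_0 − 1)/2 = -4/21
  x_1 = -4/21;  a_1 = 0;  x_2 = (x_1 − 0)/2 = -2/21
  x_2 = -2/21;  a_2 = 0;  x_3 = (x_2 − 0)/2 = -1/21
  x_3 = -1/21;  a_3 = 1;  x_4 = (x_3 − 1)/2 = -11/21
  x_4 = -11/21;  a_4 = 1;  x_5 = (x_4 − 1)/2 = -16/21
  x_5 = -16/21;  a_5 = 0;  x_6 = (x_5 − 0)/2 = -8/21
Digits: (1, 0, 0, 1, 1, 0).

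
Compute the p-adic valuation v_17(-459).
v_17(-459) = 1

v_17(n) is the largest exponent k such that 17^k divides n. Factor out: -459 = -17^1 · 27. (Sign doesn't affect v_p.) So v_17(-459) = 1.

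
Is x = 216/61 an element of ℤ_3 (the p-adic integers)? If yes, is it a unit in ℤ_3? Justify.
x ∈ ℤ_3 but not a unit; v_3(x) = 3 > 0

ℤ_3 = {x ∈ ℚ_3 : v_3(x) ≥ 0} and ℤ_3^× = {x ∈ ℤ_3 : v_3(x) = 0}. Here v_3(216/61) = v_3(num) − v_3(den) = 3; compare against these criteria.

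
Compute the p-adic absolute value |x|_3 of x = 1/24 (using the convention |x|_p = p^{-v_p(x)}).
|1/24|_3 = 3

Step 1 — compute v_3(x) by factoring powers of 3 out of the numerator and denominator: v_3(1/24) = -1. Step 2 — apply |x|_p = p^{-v_p(x)} = 3^{1} = 3.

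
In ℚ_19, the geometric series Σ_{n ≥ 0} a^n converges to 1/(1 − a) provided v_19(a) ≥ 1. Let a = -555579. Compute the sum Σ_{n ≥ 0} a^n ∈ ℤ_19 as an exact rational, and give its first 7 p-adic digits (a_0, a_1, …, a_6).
Σ a^n = 1/(1 − a) = 1/555580;  first 7 digits = (1, 0, 0, 14, 14, 18, 5)

v_19(a) = 3 ≥ 1, so the series converges in ℤ_19 to 1/(1 − a) = 1/(1 − (-555579)) = 1/555580. Expand this rational in ℤ_19: compute digits iteratively via d_i = x_i mod 19, x_{i+1} = (x_i − d_i)/19. The first 7 digits are (1, 0, 0, 14, 14, 18, 5).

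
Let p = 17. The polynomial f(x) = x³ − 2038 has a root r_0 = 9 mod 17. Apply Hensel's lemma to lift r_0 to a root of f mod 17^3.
r_2 = 1658 (mod 4913)

Hensel: r_{i+1} = r_i − f(r_i)/f′(r_i) mod 17^{i+2}, where f′(x) = 3x². Iterate:
  r_0 = 9 (mod 17)
  r_1 = 213 (mod 289)
  r_2 = 1658 (mod 4913)
Final: r = 1658 with f(r) ≡ 0 mod 17^3.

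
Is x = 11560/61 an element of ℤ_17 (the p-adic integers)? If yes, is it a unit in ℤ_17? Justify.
x ∈ ℤ_17 but not a unit; v_17(x) = 2 > 0

ℤ_17 = {x ∈ ℚ_17 : v_17(x) ≥ 0} and ℤ_17^× = {x ∈ ℤ_17 : v_17(x) = 0}. Here v_17(11560/61) = v_17(num) − v_17(den) = 2; compare against these criteria.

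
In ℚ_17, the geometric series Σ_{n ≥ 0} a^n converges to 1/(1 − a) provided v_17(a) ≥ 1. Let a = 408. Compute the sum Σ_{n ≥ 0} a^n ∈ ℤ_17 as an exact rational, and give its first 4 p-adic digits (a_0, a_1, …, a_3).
Σ a^n = 1/(1 − a) = -1/407;  first 4 digits = (1, 7, 16, 2)

v_17(a) = 1 ≥ 1, so the series converges in ℤ_17 to 1/(1 − a) = 1/(1 − 408) = -1/407. Expand this rational in ℤ_17: compute digits iteratively via d_i = x_i mod 17, x_{i+1} = (x_i − d_i)/17. The first 4 digits are (1, 7, 16, 2).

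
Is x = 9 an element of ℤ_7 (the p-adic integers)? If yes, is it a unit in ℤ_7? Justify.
x ∈ ℤ_7^× (unit); v_7(x) = 0

ℤ_7 = {x ∈ ℚ_7 : v_7(x) ≥ 0} and ℤ_7^× = {x ∈ ℤ_7 : v_7(x) = 0}. Here v_7(9) = v_7(num) − v_7(den) = 0; compare against these criteria.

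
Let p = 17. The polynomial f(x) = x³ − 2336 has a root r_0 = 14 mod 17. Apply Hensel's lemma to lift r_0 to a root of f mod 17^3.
r_2 = 4655 (mod 4913)

Hensel: r_{i+1} = r_i − f(r_i)/f′(r_i) mod 17^{i+2}, where f′(x) = 3x². Iterate:
  r_0 = 14 (mod 17)
  r_1 = 31 (mod 289)
  r_2 = 4655 (mod 4913)
Final: r = 4655 with f(r) ≡ 0 mod 17^3.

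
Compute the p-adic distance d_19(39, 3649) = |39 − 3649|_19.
d_19(39, 3649) = 1/361

Step 1 — x − y = 39 − 3649 = -3610. Step 2 — v_19(-3610) = 2 (factor: -3610 = −(19^2 · 10); the sign does not affect v_p). Step 3 — |x − y|_19 = 19^{-2} = 1/361.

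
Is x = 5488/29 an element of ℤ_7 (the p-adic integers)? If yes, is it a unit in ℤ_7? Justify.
x ∈ ℤ_7 but not a unit; v_7(x) = 3 > 0

ℤ_7 = {x ∈ ℚ_7 : v_7(x) ≥ 0} and ℤ_7^× = {x ∈ ℤ_7 : v_7(x) = 0}. Here v_7(5488/29) = v_7(num) − v_7(den) = 3; compare against these criteria.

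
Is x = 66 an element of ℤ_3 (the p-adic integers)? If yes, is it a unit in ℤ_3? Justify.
x ∈ ℤ_3 but not a unit; v_3(x) = 1 > 0

ℤ_3 = {x ∈ ℚ_3 : v_3(x) ≥ 0} and ℤ_3^× = {x ∈ ℤ_3 : v_3(x) = 0}. Here v_3(66) = v_3(num) − v_3(den) = 1; compare against these criteria.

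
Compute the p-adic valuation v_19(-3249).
v_19(-3249) = 2

v_19(n) is the largest exponent k such that 19^k divides n. Factor out: -3249 = -19^2 · 9. (Sign doesn't affect v_p.) So v_19(-3249) = 2.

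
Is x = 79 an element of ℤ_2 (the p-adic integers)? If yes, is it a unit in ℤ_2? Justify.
x ∈ ℤ_2^× (unit); v_2(x) = 0

ℤ_2 = {x ∈ ℚ_2 : v_2(x) ≥ 0} and ℤ_2^× = {x ∈ ℤ_2 : v_2(x) = 0}. Here v_2(79) = v_2(num) − v_2(den) = 0; compare against these criteria.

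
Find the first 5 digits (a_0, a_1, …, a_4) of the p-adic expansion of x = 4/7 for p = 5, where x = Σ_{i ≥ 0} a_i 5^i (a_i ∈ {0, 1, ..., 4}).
(a_0, …, a_4) = (2, 4, 2, 3, 0)

v_5(4/7) = 0 (numerator and denominator both coprime to 5), so x ∈ ℤ_5^×. Compute digits iteratively via a_i = x_i mod 5, x_{i+1} = (x_i − a_i)/5, with x_0 = x:
  x_0 = 4/7;  a_0 = 2;  x_1 = (x_0 − 2)/5 = -2/7
  x_1 = -2/7;  a_1 = 4;  x_2 = (x_1 − 4)/5 = -6/7
  x_2 = -6/7;  a_2 = 2;  x_3 = (x_2 − 2)/5 = -4/7
  x_3 = -4/7;  a_3 = 3;  x_4 = (x_3 − 3)/5 = -5/7
  x_4 = -5/7;  a_4 = 0;  x_5 = (x_4 − 0)/5 = -1/7
Digits: (2, 4, 2, 3, 0).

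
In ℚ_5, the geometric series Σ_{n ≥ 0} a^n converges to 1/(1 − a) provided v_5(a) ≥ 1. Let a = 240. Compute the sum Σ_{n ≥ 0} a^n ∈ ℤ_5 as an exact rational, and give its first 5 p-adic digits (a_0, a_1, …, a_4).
Σ a^n = 1/(1 − a) = -1/239;  first 5 digits = (1, 3, 3, 4, 1)

v_5(a) = 1 ≥ 1, so the series converges in ℤ_5 to 1/(1 − a) = 1/(1 − 240) = -1/239. Expand this rational in ℤ_5: compute digits iteratively via d_i = x_i mod 5, x_{i+1} = (x_i − d_i)/5. The first 5 digits are (1, 3, 3, 4, 1).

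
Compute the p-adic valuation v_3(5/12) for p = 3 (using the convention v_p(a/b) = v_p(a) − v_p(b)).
v_3(5/12) = -1

Factor powers of 3 from the numerator and denominator of the reduced fraction: 5 = 3^0 · 5 and 12 = 3^1 · 4. Apply v_p(a/b) = v_p(a) − v_p(b): v_3(5/12) = 0 − 1 = -1.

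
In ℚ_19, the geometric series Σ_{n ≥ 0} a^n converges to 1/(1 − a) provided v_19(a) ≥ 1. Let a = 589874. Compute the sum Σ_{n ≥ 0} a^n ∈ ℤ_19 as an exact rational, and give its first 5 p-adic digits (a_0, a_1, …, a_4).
Σ a^n = 1/(1 − a) = -1/589873;  first 5 digits = (1, 0, 0, 10, 4)

v_19(a) = 3 ≥ 1, so the series converges in ℤ_19 to 1/(1 − a) = 1/(1 − 589874) = -1/589873. Expand this rational in ℤ_19: compute digits iteratively via d_i = x_i mod 19, x_{i+1} = (x_i − d_i)/19. The first 5 digits are (1, 0, 0, 10, 4).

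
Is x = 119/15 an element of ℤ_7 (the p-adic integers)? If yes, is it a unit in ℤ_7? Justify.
x ∈ ℤ_7 but not a unit; v_7(x) = 1 > 0

ℤ_7 = {x ∈ ℚ_7 : v_7(x) ≥ 0} and ℤ_7^× = {x ∈ ℤ_7 : v_7(x) = 0}. Here v_7(119/15) = v_7(num) − v_7(den) = 1; compare against these criteria.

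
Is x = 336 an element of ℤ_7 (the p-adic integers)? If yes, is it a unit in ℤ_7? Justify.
x ∈ ℤ_7 but not a unit; v_7(x) = 1 > 0

ℤ_7 = {x ∈ ℚ_7 : v_7(x) ≥ 0} and ℤ_7^× = {x ∈ ℤ_7 : v_7(x) = 0}. Here v_7(336) = v_7(num) − v_7(den) = 1; compare against these criteria.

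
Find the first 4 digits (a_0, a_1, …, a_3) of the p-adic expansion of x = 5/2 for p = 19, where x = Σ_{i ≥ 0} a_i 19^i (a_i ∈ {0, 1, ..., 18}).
(a_0, …, a_3) = (12, 9, 9, 9)

v_19(5/2) = 0 (numerator and denominator both coprime to 19), so x ∈ ℤ_19^×. Compute digits iteratively via a_i = x_i mod 19, x_{i+1} = (x_i − a_i)/19, with x_0 = x:
  x_0 = 5/2;  a_0 = 12;  x_1 = (x_0 − 12)/19 = -1/2
  x_1 = -1/2;  a_1 = 9;  x_2 = (x_1 − 9)/19 = -1/2
  x_2 = -1/2;  a_2 = 9;  x_3 = (x_2 − 9)/19 = -1/2
  x_3 = -1/2;  a_3 = 9;  x_4 = (x_3 − 9)/19 = -1/2
Digits: (12, 9, 9, 9).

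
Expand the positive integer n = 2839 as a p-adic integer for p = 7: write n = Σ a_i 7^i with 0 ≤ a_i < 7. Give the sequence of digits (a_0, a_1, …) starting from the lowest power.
(a_0, a_1, …) = (4, 6, 1, 1, 1)

Repeated division by 7 gives the digits low-to-high: 2839 = 4 + 6·7^1 + 1·7^2 + 1·7^3 + 1·7^4. Digit sequence: (4, 6, 1, 1, 1).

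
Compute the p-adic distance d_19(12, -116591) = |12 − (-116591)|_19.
d_19(12, -116591) = 1/6859

Step 1 — x − y = 12 − (-116591) = 116603. Step 2 — v_19(116603) = 3 (factor: 116603 = (19^3 · 17); the sign does not affect v_p). Step 3 — |x − y|_19 = 19^{-3} = 1/6859.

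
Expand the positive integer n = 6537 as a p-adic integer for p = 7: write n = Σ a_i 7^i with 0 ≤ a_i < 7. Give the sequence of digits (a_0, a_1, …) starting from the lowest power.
(a_0, a_1, …) = (6, 2, 0, 5, 2)

Repeated division by 7 gives the digits low-to-high: 6537 = 6 + 2·7^1 + 5·7^3 + 2·7^4. Digit sequence: (6, 2, 0, 5, 2).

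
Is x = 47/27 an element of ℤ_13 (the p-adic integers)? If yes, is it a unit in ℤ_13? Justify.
x ∈ ℤ_13^× (unit); v_13(x) = 0

ℤ_13 = {x ∈ ℚ_13 : v_13(x) ≥ 0} and ℤ_13^× = {x ∈ ℤ_13 : v_13(x) = 0}. Here v_13(47/27) = v_13(num) − v_13(den) = 0; compare against these criteria.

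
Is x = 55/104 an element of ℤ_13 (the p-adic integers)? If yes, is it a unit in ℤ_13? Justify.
x ∉ ℤ_13 (v_13(x) = -1 < 0)

ℤ_13 = {x ∈ ℚ_13 : v_13(x) ≥ 0} and ℤ_13^× = {x ∈ ℤ_13 : v_13(x) = 0}. Here v_13(55/104) = v_13(num) − v_13(den) = -1; compare against these criteria.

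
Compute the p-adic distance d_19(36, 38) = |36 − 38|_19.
d_19(36, 38) = 1

Step 1 — x − y = 36 − 38 = -2. Step 2 — v_19(-2) = 0 (factor: -2 = −(19^0 · 2); the sign does not affect v_p). Step 3 — |x − y|_19 = 19^{0} = 1.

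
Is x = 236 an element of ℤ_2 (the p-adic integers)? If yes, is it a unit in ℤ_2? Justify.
x ∈ ℤ_2 but not a unit; v_2(x) = 2 > 0

ℤ_2 = {x ∈ ℚ_2 : v_2(x) ≥ 0} and ℤ_2^× = {x ∈ ℤ_2 : v_2(x) = 0}. Here v_2(236) = v_2(num) − v_2(den) = 2; compare against these criteria.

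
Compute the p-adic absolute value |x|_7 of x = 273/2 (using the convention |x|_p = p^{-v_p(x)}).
|273/2|_7 = 1/7

Step 1 — compute v_7(x) by factoring powers of 7 out of the numerator and denominator: v_7(273/2) = 1. Step 2 — apply |x|_p = p^{-v_p(x)} = 7^{-1} = 1/7.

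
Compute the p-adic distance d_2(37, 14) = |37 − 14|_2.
d_2(37, 14) = 1

Step 1 — x − y = 37 − 14 = 23. Step 2 — v_2(23) = 0 (factor: 23 = (2^0 · 23); the sign does not affect v_p). Step 3 — |x − y|_2 = 2^{0} = 1.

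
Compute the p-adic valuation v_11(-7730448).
v_11(-7730448) = 5

v_11(n) is the largest exponent k such that 11^k divides n. Factor out: -7730448 = -11^5 · 48. (Sign doesn't affect v_p.) So v_11(-7730448) = 5.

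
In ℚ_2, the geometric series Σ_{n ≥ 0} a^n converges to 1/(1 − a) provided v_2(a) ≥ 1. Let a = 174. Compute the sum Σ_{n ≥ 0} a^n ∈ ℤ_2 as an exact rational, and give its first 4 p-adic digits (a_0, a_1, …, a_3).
Σ a^n = 1/(1 − a) = -1/173;  first 4 digits = (1, 1, 0, 1)

v_2(a) = 1 ≥ 1, so the series converges in ℤ_2 to 1/(1 − a) = 1/(1 − 174) = -1/173. Expand this rational in ℤ_2: compute digits iteratively via d_i = x_i mod 2, x_{i+1} = (x_i − d_i)/2. The first 4 digits are (1, 1, 0, 1).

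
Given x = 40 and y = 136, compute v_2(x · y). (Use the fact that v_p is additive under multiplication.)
v_2(5440) = 6

v_p(x) = 3 (factor: 40 = 2^3 · 5); v_p(y) = 3 (factor: 136 = 2^3 · 17). Additivity: v_p(xy) = v_p(x) + v_p(y) = 3 + 3 = 6. (Direct check: xy = 5440 = 2^6 · (85).)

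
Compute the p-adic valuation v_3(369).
v_3(369) = 2

v_3(n) is the largest exponent k such that 3^k divides n. Factor out: 369 = 3^2 · 41. (Sign doesn't affect v_p.) So v_3(369) = 2.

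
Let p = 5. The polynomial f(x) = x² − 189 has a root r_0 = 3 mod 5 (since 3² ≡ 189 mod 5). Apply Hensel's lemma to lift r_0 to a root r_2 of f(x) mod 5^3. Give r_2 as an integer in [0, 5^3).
r_2 = 8 (mod 125)

Hensel's recurrence: r_{i+1} = r_i − f(r_i)·(f′(r_i))^{-1} mod 5^{i+2}, with f′(x) = 2x. Iterate:
  r_0 = 3 (mod 5)
  r_1 = 8 (mod 25)
  r_2 = 8 (mod 125)
Final: r_2 = 8, and one checks f(r_2) ≡ 0 mod 5^3.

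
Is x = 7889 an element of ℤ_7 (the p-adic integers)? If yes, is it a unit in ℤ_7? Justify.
x ∈ ℤ_7 but not a unit; v_7(x) = 3 > 0

ℤ_7 = {x ∈ ℚ_7 : v_7(x) ≥ 0} and ℤ_7^× = {x ∈ ℤ_7 : v_7(x) = 0}. Here v_7(7889) = v_7(num) − v_7(den) = 3; compare against these criteria.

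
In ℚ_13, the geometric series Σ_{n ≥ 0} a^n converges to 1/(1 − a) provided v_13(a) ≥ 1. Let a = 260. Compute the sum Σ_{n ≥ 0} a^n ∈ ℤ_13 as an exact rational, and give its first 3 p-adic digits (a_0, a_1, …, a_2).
Σ a^n = 1/(1 − a) = -1/259;  first 3 digits = (1, 7, 11)

v_13(a) = 1 ≥ 1, so the series converges in ℤ_13 to 1/(1 − a) = 1/(1 − 260) = -1/259. Expand this rational in ℤ_13: compute digits iteratively via d_i = x_i mod 13, x_{i+1} = (x_i − d_i)/13. The first 3 digits are (1, 7, 11).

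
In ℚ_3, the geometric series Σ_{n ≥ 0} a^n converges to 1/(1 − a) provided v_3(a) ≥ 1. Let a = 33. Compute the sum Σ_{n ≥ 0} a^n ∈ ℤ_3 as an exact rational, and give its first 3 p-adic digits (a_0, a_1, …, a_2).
Σ a^n = 1/(1 − a) = -1/32;  first 3 digits = (1, 2, 1)

v_3(a) = 1 ≥ 1, so the series converges in ℤ_3 to 1/(1 − a) = 1/(1 − 33) = -1/32. Expand this rational in ℤ_3: compute digits iteratively via d_i = x_i mod 3, x_{i+1} = (x_i − d_i)/3. The first 3 digits are (1, 2, 1).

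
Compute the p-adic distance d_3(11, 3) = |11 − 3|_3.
d_3(11, 3) = 1

Step 1 — x − y = 11 − 3 = 8. Step 2 — v_3(8) = 0 (factor: 8 = (3^0 · 8); the sign does not affect v_p). Step 3 — |x − y|_3 = 3^{0} = 1.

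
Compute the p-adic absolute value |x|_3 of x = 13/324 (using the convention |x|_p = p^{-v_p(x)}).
|13/324|_3 = 81

Step 1 — compute v_3(x) by factoring powers of 3 out of the numerator and denominator: v_3(13/324) = -4. Step 2 — apply |x|_p = p^{-v_p(x)} = 3^{4} = 81.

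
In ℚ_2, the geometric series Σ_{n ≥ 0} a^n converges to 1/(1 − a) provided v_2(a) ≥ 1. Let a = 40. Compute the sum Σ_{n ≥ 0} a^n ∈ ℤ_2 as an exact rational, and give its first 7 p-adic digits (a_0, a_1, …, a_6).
Σ a^n = 1/(1 − a) = -1/39;  first 7 digits = (1, 0, 0, 1, 0, 1, 1)

v_2(a) = 3 ≥ 1, so the series converges in ℤ_2 to 1/(1 − a) = 1/(1 − 40) = -1/39. Expand this rational in ℤ_2: compute digits iteratively via d_i = x_i mod 2, x_{i+1} = (x_i − d_i)/2. The first 7 digits are (1, 0, 0, 1, 0, 1, 1).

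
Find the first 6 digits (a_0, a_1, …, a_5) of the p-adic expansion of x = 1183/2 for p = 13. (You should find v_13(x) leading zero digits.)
(a_0, …, a_5) = (0, 0, 10, 6, 6, 6)

v_13(1183/2) = 2, so a_0 = ... = a_1 = 0. Factor out: x = 13^2 · u with u = 7/2 a unit in ℤ_13. Expand u iteratively via a_{v+i} = u_i mod 13, u_{i+1} = (u_i − a_{v+i})/13:
  u_0 = 7/2;  a_2 = 10;  u_1 = (u_0 − 10)/13 = -1/2
  u_1 = -1/2;  a_3 = 6;  u_2 = (u_1 − 6)/13 = -1/2
  u_2 = -1/2;  a_4 = 6;  u_3 = (u_2 − 6)/13 = -1/2
  u_3 = -1/2;  a_5 = 6;  u_4 = (u_3 − 6)/13 = -1/2
Digits: (0, 0, 10, 6, 6, 6).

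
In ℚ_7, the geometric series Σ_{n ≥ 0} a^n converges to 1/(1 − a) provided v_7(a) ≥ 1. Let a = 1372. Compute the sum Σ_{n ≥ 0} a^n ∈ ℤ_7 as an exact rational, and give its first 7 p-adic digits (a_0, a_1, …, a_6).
Σ a^n = 1/(1 − a) = -1/1371;  first 7 digits = (1, 0, 0, 4, 0, 0, 2)

v_7(a) = 3 ≥ 1, so the series converges in ℤ_7 to 1/(1 − a) = 1/(1 − 1372) = -1/1371. Expand this rational in ℤ_7: compute digits iteratively via d_i = x_i mod 7, x_{i+1} = (x_i − d_i)/7. The first 7 digits are (1, 0, 0, 4, 0, 0, 2).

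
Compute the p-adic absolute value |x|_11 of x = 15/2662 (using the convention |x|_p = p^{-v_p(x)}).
|15/2662|_11 = 1331

Step 1 — compute v_11(x) by factoring powers of 11 out of the numerator and denominator: v_11(15/2662) = -3. Step 2 — apply |x|_p = p^{-v_p(x)} = 11^{3} = 1331.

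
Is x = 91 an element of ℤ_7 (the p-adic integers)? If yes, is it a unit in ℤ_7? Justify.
x ∈ ℤ_7 but not a unit; v_7(x) = 1 > 0

ℤ_7 = {x ∈ ℚ_7 : v_7(x) ≥ 0} and ℤ_7^× = {x ∈ ℤ_7 : v_7(x) = 0}. Here v_7(91) = v_7(num) − v_7(den) = 1; compare against these criteria.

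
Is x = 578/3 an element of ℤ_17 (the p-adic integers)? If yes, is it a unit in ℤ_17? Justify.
x ∈ ℤ_17 but not a unit; v_17(x) = 2 > 0

ℤ_17 = {x ∈ ℚ_17 : v_17(x) ≥ 0} and ℤ_17^× = {x ∈ ℤ_17 : v_17(x) = 0}. Here v_17(578/3) = v_17(num) − v_17(den) = 2; compare against these criteria.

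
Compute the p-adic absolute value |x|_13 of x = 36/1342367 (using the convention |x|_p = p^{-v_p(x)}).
|36/1342367|_13 = 28561

Step 1 — compute v_13(x) by factoring powers of 13 out of the numerator and denominator: v_13(36/1342367) = -4. Step 2 — apply |x|_p = p^{-v_p(x)} = 13^{4} = 28561.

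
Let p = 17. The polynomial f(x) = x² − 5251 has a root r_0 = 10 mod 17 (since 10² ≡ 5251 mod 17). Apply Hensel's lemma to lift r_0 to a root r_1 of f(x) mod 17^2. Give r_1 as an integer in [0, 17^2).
r_1 = 282 (mod 289)

Hensel's recurrence: r_{i+1} = r_i − f(r_i)·(f′(r_i))^{-1} mod 17^{i+2}, with f′(x) = 2x. Iterate:
  r_0 = 10 (mod 17)
  r_1 = 282 (mod 289)
Final: r_1 = 282, and one checks f(r_1) ≡ 0 mod 17^2.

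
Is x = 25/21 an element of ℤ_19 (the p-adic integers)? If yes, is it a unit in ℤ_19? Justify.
x ∈ ℤ_19^× (unit); v_19(x) = 0

ℤ_19 = {x ∈ ℚ_19 : v_19(x) ≥ 0} and ℤ_19^× = {x ∈ ℤ_19 : v_19(x) = 0}. Here v_19(25/21) = v_19(num) − v_19(den) = 0; compare against these criteria.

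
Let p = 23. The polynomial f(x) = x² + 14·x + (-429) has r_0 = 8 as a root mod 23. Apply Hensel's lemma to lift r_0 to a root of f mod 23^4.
r_3 = 221015 (mod 279841)

Hensel: r_{i+1} = r_i − f(r_i)·(f′(r_i))^{-1} mod 23^{i+2}, f′(x) = 2x + 14. Iterate:
  r_0 = 8 (mod 23)
  r_1 = 422 (mod 529)
  r_2 = 2009 (mod 12167)
  r_3 = 221015 (mod 279841)
Final: r = 221015 satisfies f(r) ≡ 0 mod 23^4.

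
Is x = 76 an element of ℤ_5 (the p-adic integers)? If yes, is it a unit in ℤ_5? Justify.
x ∈ ℤ_5^× (unit); v_5(x) = 0

ℤ_5 = {x ∈ ℚ_5 : v_5(x) ≥ 0} and ℤ_5^× = {x ∈ ℤ_5 : v_5(x) = 0}. Here v_5(76) = v_5(num) − v_5(den) = 0; compare against these criteria.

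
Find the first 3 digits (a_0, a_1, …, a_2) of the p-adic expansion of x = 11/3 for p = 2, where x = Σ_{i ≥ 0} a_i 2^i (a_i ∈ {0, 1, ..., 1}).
(a_0, …, a_2) = (1, 0, 0)

v_2(11/3) = 0 (numerator and denominator both coprime to 2), so x ∈ ℤ_2^×. Compute digits iteratively via a_i = x_i mod 2, x_{i+1} = (x_i − a_i)/2, with x_0 = x:
  x_0 = 11/3;  a_0 = 1;  x_1 = (x_0 − 1)/2 = 4/3
  x_1 = 4/3;  a_1 = 0;  x_2 = (x_1 − 0)/2 = 2/3
  x_2 = 2/3;  a_2 = 0;  x_3 = (x_2 − 0)/2 = 1/3
Digits: (1, 0, 0).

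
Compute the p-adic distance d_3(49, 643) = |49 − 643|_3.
d_3(49, 643) = 1/27

Step 1 — x − y = 49 − 643 = -594. Step 2 — v_3(-594) = 3 (factor: -594 = −(3^3 · 22); the sign does not affect v_p). Step 3 — |x − y|_3 = 3^{-3} = 1/27.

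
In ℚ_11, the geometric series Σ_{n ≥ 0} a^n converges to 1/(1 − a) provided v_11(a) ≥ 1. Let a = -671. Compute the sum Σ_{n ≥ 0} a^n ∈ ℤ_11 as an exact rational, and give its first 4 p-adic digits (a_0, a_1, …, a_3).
Σ a^n = 1/(1 − a) = 1/672;  first 4 digits = (1, 5, 8, 0)

v_11(a) = 1 ≥ 1, so the series converges in ℤ_11 to 1/(1 − a) = 1/(1 − (-671)) = 1/672. Expand this rational in ℤ_11: compute digits iteratively via d_i = x_i mod 11, x_{i+1} = (x_i − d_i)/11. The first 4 digits are (1, 5, 8, 0).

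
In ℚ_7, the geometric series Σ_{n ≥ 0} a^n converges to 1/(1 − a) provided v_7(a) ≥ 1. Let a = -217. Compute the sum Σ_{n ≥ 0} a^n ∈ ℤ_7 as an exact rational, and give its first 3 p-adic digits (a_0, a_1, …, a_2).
Σ a^n = 1/(1 − a) = 1/218;  first 3 digits = (1, 4, 4)

v_7(a) = 1 ≥ 1, so the series converges in ℤ_7 to 1/(1 − a) = 1/(1 − (-217)) = 1/218. Expand this rational in ℤ_7: compute digits iteratively via d_i = x_i mod 7, x_{i+1} = (x_i − d_i)/7. The first 3 digits are (1, 4, 4).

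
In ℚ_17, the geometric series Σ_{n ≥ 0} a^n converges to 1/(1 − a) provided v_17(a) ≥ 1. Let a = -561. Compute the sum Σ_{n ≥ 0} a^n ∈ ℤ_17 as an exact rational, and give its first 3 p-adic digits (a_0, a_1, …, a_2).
Σ a^n = 1/(1 − a) = 1/562;  first 3 digits = (1, 1, 16)

v_17(a) = 1 ≥ 1, so the series converges in ℤ_17 to 1/(1 − a) = 1/(1 − (-561)) = 1/562. Expand this rational in ℤ_17: compute digits iteratively via d_i = x_i mod 17, x_{i+1} = (x_i − d_i)/17. The first 3 digits are (1, 1, 16).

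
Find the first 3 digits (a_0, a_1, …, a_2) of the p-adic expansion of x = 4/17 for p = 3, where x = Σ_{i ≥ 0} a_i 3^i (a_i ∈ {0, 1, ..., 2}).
(a_0, …, a_2) = (2, 1, 0)

v_3(4/17) = 0 (numerator and denominator both coprime to 3), so x ∈ ℤ_3^×. Compute digits iteratively via a_i = x_i mod 3, x_{i+1} = (x_i − a_i)/3, with x_0 = x:
  x_0 = 4/17;  a_0 = 2;  x_1 = (x_0 − 2)/3 = -10/17
  x_1 = -10/17;  a_1 = 1;  x_2 = (x_1 − 1)/3 = -9/17
  x_2 = -9/17;  a_2 = 0;  x_3 = (x_2 − 0)/3 = -3/17
Digits: (2, 1, 0).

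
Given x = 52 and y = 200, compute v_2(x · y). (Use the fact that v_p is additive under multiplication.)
v_2(10400) = 5

v_p(x) = 2 (factor: 52 = 2^2 · 13); v_p(y) = 3 (factor: 200 = 2^3 · 25). Additivity: v_p(xy) = v_p(x) + v_p(y) = 2 + 3 = 5. (Direct check: xy = 10400 = 2^5 · (325).)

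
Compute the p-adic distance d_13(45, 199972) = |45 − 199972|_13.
d_13(45, 199972) = 1/28561

Step 1 — x − y = 45 − 199972 = -199927. Step 2 — v_13(-199927) = 4 (factor: -199927 = −(13^4 · 7); the sign does not affect v_p). Step 3 — |x − y|_13 = 13^{-4} = 1/28561.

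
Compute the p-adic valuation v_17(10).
v_17(10) = 0

v_17(n) is the largest exponent k such that 17^k divides n. Factor out: 10 = 17^0 · 10. (Sign doesn't affect v_p.) So v_17(10) = 0.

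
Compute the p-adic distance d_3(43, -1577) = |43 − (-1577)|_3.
d_3(43, -1577) = 1/81

Step 1 — x − y = 43 − (-1577) = 1620. Step 2 — v_3(1620) = 4 (factor: 1620 = (3^4 · 20); the sign does not affect v_p). Step 3 — |x − y|_3 = 3^{-4} = 1/81.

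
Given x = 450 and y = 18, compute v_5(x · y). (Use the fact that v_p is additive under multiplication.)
v_5(8100) = 2

v_p(x) = 2 (factor: 450 = 5^2 · 18); v_p(y) = 0 (factor: 18 = 5^0 · 18). Additivity: v_p(xy) = v_p(x) + v_p(y) = 2 + 0 = 2. (Direct check: xy = 8100 = 5^2 · (324).)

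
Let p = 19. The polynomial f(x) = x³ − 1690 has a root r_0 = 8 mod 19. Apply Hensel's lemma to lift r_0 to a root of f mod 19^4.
r_3 = 130196 (mod 130321)

Hensel: r_{i+1} = r_i − f(r_i)/f′(r_i) mod 19^{i+2}, where f′(x) = 3x². Iterate:
  r_0 = 8 (mod 19)
  r_1 = 236 (mod 361)
  r_2 = 6734 (mod 6859)
  r_3 = 130196 (mod 130321)
Final: r = 130196 with f(r) ≡ 0 mod 19^4.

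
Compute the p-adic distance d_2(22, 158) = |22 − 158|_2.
d_2(22, 158) = 1/8

Step 1 — x − y = 22 − 158 = -136. Step 2 — v_2(-136) = 3 (factor: -136 = −(2^3 · 17); the sign does not affect v_p). Step 3 — |x − y|_2 = 2^{-3} = 1/8.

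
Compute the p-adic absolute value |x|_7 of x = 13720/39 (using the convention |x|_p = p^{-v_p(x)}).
|13720/39|_7 = 1/343

Step 1 — compute v_7(x) by factoring powers of 7 out of the numerator and denominator: v_7(13720/39) = 3. Step 2 — apply |x|_p = p^{-v_p(x)} = 7^{-3} = 1/343.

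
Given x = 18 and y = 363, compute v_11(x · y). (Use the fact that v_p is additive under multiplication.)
v_11(6534) = 2

v_p(x) = 0 (factor: 18 = 11^0 · 18); v_p(y) = 2 (factor: 363 = 11^2 · 3). Additivity: v_p(xy) = v_p(x) + v_p(y) = 0 + 2 = 2. (Direct check: xy = 6534 = 11^2 · (54).)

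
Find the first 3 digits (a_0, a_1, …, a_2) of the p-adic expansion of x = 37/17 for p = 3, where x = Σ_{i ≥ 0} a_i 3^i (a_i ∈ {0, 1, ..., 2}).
(a_0, …, a_2) = (2, 2, 2)

v_3(37/17) = 0 (numerator and denominator both coprime to 3), so x ∈ ℤ_3^×. Compute digits iteratively via a_i = x_i mod 3, x_{i+1} = (x_i − a_i)/3, with x_0 = x:
  x_0 = 37/17;  a_0 = 2;  x_1 = (x_0 − 2)/3 = 1/17
  x_1 = 1/17;  a_1 = 2;  x_2 = (x_1 − 2)/3 = -11/17
  x_2 = -11/17;  a_2 = 2;  x_3 = (x_2 − 2)/3 = -15/17
Digits: (2, 2, 2).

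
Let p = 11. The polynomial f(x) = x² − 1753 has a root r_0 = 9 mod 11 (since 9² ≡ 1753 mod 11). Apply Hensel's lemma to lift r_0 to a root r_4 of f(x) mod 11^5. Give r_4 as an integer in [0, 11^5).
r_4 = 96875 (mod 161051)

Hensel's recurrence: r_{i+1} = r_i − f(r_i)·(f′(r_i))^{-1} mod 11^{i+2}, with f′(x) = 2x. Iterate:
  r_0 = 9 (mod 11)
  r_1 = 75 (mod 121)
  r_2 = 1043 (mod 1331)
  r_3 = 9029 (mod 14641)
  r_4 = 96875 (mod 161051)
Final: r_4 = 96875, and one checks f(r_4) ≡ 0 mod 11^5.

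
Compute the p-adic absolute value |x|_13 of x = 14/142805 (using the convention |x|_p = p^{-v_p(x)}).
|14/142805|_13 = 28561

Step 1 — compute v_13(x) by factoring powers of 13 out of the numerator and denominator: v_13(14/142805) = -4. Step 2 — apply |x|_p = p^{-v_p(x)} = 13^{4} = 28561.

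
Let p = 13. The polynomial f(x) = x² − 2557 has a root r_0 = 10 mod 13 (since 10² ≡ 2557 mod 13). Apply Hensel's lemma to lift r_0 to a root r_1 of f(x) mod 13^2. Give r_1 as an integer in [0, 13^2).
r_1 = 23 (mod 169)

Hensel's recurrence: r_{i+1} = r_i − f(r_i)·(f′(r_i))^{-1} mod 13^{i+2}, with f′(x) = 2x. Iterate:
  r_0 = 10 (mod 13)
  r_1 = 23 (mod 169)
Final: r_1 = 23, and one checks f(r_1) ≡ 0 mod 13^2.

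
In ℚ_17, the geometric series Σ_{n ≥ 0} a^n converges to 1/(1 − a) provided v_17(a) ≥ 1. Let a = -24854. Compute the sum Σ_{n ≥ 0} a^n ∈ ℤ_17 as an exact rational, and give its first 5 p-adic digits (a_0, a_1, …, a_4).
Σ a^n = 1/(1 − a) = 1/24855;  first 5 digits = (1, 0, 16, 11, 0)

v_17(a) = 2 ≥ 1, so the series converges in ℤ_17 to 1/(1 − a) = 1/(1 − (-24854)) = 1/24855. Expand this rational in ℤ_17: compute digits iteratively via d_i = x_i mod 17, x_{i+1} = (x_i − d_i)/17. The first 5 digits are (1, 0, 16, 11, 0).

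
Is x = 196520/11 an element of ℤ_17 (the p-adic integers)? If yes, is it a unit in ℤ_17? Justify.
x ∈ ℤ_17 but not a unit; v_17(x) = 3 > 0

ℤ_17 = {x ∈ ℚ_17 : v_17(x) ≥ 0} and ℤ_17^× = {x ∈ ℤ_17 : v_17(x) = 0}. Here v_17(196520/11) = v_17(num) − v_17(den) = 3; compare against these criteria.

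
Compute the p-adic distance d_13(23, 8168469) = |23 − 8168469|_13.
d_13(23, 8168469) = 1/371293

Step 1 — x − y = 23 − 8168469 = -8168446. Step 2 — v_13(-8168446) = 5 (factor: -8168446 = −(13^5 · 22); the sign does not affect v_p). Step 3 — |x − y|_13 = 13^{-5} = 1/371293.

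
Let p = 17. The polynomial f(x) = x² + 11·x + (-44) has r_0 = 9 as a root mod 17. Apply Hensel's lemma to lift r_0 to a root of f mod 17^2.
r_1 = 94 (mod 289)

Hensel: r_{i+1} = r_i − f(r_i)·(f′(r_i))^{-1} mod 17^{i+2}, f′(x) = 2x + 11. Iterate:
  r_0 = 9 (mod 17)
  r_1 = 94 (mod 289)
Final: r = 94 satisfies f(r) ≡ 0 mod 17^2.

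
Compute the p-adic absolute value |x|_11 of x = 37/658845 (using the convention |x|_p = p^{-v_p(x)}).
|37/658845|_11 = 14641

Step 1 — compute v_11(x) by factoring powers of 11 out of the numerator and denominator: v_11(37/658845) = -4. Step 2 — apply |x|_p = p^{-v_p(x)} = 11^{4} = 14641.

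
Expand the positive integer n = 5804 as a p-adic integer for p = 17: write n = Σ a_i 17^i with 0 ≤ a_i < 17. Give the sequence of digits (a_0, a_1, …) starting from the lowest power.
(a_0, a_1, …) = (7, 1, 3, 1)

Repeated division by 17 gives the digits low-to-high: 5804 = 7 + 1·17^1 + 3·17^2 + 1·17^3. Digit sequence: (7, 1, 3, 1).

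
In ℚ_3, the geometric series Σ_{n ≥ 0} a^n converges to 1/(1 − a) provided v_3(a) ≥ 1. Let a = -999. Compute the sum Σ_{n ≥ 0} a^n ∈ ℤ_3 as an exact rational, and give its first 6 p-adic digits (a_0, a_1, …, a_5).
Σ a^n = 1/(1 − a) = 1/1000;  first 6 digits = (1, 0, 0, 2, 2, 1)

v_3(a) = 3 ≥ 1, so the series converges in ℤ_3 to 1/(1 − a) = 1/(1 − (-999)) = 1/1000. Expand this rational in ℤ_3: compute digits iteratively via d_i = x_i mod 3, x_{i+1} = (x_i − d_i)/3. The first 6 digits are (1, 0, 0, 2, 2, 1).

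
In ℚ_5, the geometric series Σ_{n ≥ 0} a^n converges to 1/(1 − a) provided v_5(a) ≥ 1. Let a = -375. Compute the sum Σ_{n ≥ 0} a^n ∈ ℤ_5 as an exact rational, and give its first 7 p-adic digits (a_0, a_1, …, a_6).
Σ a^n = 1/(1 − a) = 1/376;  first 7 digits = (1, 0, 0, 2, 4, 4, 3)

v_5(a) = 3 ≥ 1, so the series converges in ℤ_5 to 1/(1 − a) = 1/(1 − (-375)) = 1/376. Expand this rational in ℤ_5: compute digits iteratively via d_i = x_i mod 5, x_{i+1} = (x_i − d_i)/5. The first 7 digits are (1, 0, 0, 2, 4, 4, 3).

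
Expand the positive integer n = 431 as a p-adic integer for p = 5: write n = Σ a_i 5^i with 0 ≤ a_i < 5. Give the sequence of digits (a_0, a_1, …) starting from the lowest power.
(a_0, a_1, …) = (1, 1, 2, 3)

Repeated division by 5 gives the digits low-to-high: 431 = 1 + 1·5^1 + 2·5^2 + 3·5^3. Digit sequence: (1, 1, 2, 3).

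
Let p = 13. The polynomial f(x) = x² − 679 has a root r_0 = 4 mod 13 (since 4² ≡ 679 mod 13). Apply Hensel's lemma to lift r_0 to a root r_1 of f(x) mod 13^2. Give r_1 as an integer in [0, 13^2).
r_1 = 108 (mod 169)

Hensel's recurrence: r_{i+1} = r_i − f(r_i)·(f′(r_i))^{-1} mod 13^{i+2}, with f′(x) = 2x. Iterate:
  r_0 = 4 (mod 13)
  r_1 = 108 (mod 169)
Final: r_1 = 108, and one checks f(r_1) ≡ 0 mod 13^2.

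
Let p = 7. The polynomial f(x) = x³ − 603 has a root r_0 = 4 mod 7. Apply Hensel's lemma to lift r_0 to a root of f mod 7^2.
r_1 = 4 (mod 49)

Hensel: r_{i+1} = r_i − f(r_i)/f′(r_i) mod 7^{i+2}, where f′(x) = 3x². Iterate:
  r_0 = 4 (mod 7)
  r_1 = 4 (mod 49)
Final: r = 4 with f(r) ≡ 0 mod 7^2.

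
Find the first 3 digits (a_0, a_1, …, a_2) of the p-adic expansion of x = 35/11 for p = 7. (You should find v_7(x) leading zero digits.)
(a_0, …, a_2) = (0, 3, 6)

v_7(35/11) = 1, so a_0 = ... = a_0 = 0. Factor out: x = 7^1 · u with u = 5/11 a unit in ℤ_7. Expand u iteratively via a_{v+i} = u_i mod 7, u_{i+1} = (u_i − a_{v+i})/7:
  u_0 = 5/11;  a_1 = 3;  u_1 = (u_0 − 3)/7 = -4/11
  u_1 = -4/11;  a_2 = 6;  u_2 = (u_1 − 6)/7 = -10/11
Digits: (0, 3, 6).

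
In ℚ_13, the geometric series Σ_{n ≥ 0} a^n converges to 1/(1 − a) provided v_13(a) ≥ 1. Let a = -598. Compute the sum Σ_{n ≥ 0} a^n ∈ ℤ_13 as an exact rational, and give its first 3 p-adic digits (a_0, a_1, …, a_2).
Σ a^n = 1/(1 − a) = 1/599;  first 3 digits = (1, 6, 6)

v_13(a) = 1 ≥ 1, so the series converges in ℤ_13 to 1/(1 − a) = 1/(1 − (-598)) = 1/599. Expand this rational in ℤ_13: compute digits iteratively via d_i = x_i mod 13, x_{i+1} = (x_i − d_i)/13. The first 3 digits are (1, 6, 6).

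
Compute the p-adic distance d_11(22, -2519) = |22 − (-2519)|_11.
d_11(22, -2519) = 1/121

Step 1 — x − y = 22 − (-2519) = 2541. Step 2 — v_11(2541) = 2 (factor: 2541 = (11^2 · 21); the sign does not affect v_p). Step 3 — |x − y|_11 = 11^{-2} = 1/121.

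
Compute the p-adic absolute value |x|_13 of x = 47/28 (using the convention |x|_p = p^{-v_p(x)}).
|47/28|_13 = 1

Step 1 — compute v_13(x) by factoring powers of 13 out of the numerator and denominator: v_13(47/28) = 0. Step 2 — apply |x|_p = p^{-v_p(x)} = 13^{0} = 1.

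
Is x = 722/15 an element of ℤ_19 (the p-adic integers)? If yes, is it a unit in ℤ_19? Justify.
x ∈ ℤ_19 but not a unit; v_19(x) = 2 > 0

ℤ_19 = {x ∈ ℚ_19 : v_19(x) ≥ 0} and ℤ_19^× = {x ∈ ℤ_19 : v_19(x) = 0}. Here v_19(722/15) = v_19(num) − v_19(den) = 2; compare against these criteria.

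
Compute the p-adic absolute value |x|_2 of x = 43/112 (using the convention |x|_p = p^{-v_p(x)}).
|43/112|_2 = 16

Step 1 — compute v_2(x) by factoring powers of 2 out of the numerator and denominator: v_2(43/112) = -4. Step 2 — apply |x|_p = p^{-v_p(x)} = 2^{4} = 16.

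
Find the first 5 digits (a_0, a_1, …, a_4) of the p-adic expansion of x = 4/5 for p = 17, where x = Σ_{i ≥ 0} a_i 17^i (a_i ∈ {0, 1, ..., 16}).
(a_0, …, a_4) = (11, 13, 6, 3, 10)

v_17(4/5) = 0 (numerator and denominator both coprime to 17), so x ∈ ℤ_17^×. Compute digits iteratively via a_i = x_i mod 17, x_{i+1} = (x_i − a_i)/17, with x_0 = x:
  x_0 = 4/5;  a_0 = 11;  x_1 = (x_0 − 11)/17 = -3/5
  x_1 = -3/5;  a_1 = 13;  x_2 = (x_1 − 13)/17 = -4/5
  x_2 = -4/5;  a_2 = 6;  x_3 = (x_2 − 6)/17 = -2/5
  x_3 = -2/5;  a_3 = 3;  x_4 = (x_3 − 3)/17 = -1/5
  x_4 = -1/5;  a_4 = 10;  x_5 = (x_4 − 10)/17 = -3/5
Digits: (11, 13, 6, 3, 10).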